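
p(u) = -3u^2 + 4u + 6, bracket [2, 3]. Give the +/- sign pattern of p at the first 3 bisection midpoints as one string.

--+

u = 2.5 gives p = -2.75, negative; keep [2, 2.5]
u = 2.25 gives p = -0.1875, negative; keep [2, 2.25]
u = 2.125 gives p = 0.953125, positive; keep [2.125, 2.25]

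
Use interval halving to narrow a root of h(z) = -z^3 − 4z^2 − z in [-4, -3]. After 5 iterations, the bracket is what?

[-3.75, -3.71875]

h(-3.5) = -2.625 < 0, so the root lies in [-4, -3.5]
h(-3.75) = 0.234375 > 0, so the root lies in [-3.75, -3.5]
h(-3.625) = -1.302734 < 0, so the root lies in [-3.75, -3.625]
h(-3.6875) = -0.5618 < 0, so the root lies in [-3.75, -3.6875]
h(-3.71875) = -0.1707 < 0, so the root lies in [-3.75, -3.71875]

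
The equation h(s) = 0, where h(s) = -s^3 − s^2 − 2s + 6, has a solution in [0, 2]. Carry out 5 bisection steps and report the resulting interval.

[1.1875, 1.25]

s = 1 gives h = 2, positive; keep [1, 2]
s = 1.5 gives h = -2.625, negative; keep [1, 1.5]
s = 1.25 gives h = -0.015625, negative; keep [1, 1.25]
s = 1.125 gives h = 1.0605, positive; keep [1.125, 1.25]
s = 1.1875 gives h = 0.5403, positive; keep [1.1875, 1.25]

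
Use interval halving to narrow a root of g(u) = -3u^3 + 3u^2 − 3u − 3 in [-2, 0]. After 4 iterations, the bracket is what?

[-0.625, -0.5]

midpoint -1: g = 6 > 0 → [-1, 0]
midpoint -0.5: g = -0.375 < 0 → [-1, -0.5]
midpoint -0.75: g = 2.203125 > 0 → [-0.75, -0.5]
midpoint -0.625: g = 0.7793 > 0 → [-0.625, -0.5]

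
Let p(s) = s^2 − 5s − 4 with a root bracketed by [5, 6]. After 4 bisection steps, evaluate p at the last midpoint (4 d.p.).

p(5.5) = -1.25 < 0, so the root lies in [5.5, 6]
p(5.75) = 0.3125 > 0, so the root lies in [5.5, 5.75]
p(5.625) = -0.484375 < 0, so the root lies in [5.625, 5.75]
p(5.6875) = -0.0898 < 0, so the root lies in [5.6875, 5.75]

-0.0898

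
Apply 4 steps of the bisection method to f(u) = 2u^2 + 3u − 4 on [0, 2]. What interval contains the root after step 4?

m = 1, f(m) = 1 (+); new bracket [0, 1]
m = 0.5, f(m) = -2 (−); new bracket [0.5, 1]
m = 0.75, f(m) = -0.625 (−); new bracket [0.75, 1]
m = 0.875, f(m) = 0.1562 (+); new bracket [0.75, 0.875]

[0.75, 0.875]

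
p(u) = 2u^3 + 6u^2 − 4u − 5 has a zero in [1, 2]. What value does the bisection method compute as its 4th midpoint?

p(1.5) = 9.25 > 0, so the root lies in [1, 1.5]
p(1.25) = 3.28125 > 0, so the root lies in [1, 1.25]
p(1.125) = 0.941406 > 0, so the root lies in [1, 1.125]
p(1.0625) = -0.0776 < 0, so the root lies in [1.0625, 1.125]

1.0625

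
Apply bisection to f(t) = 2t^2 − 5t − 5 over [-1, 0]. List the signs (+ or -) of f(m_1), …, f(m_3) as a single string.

midpoint -0.5: f = -2 < 0 → [-1, -0.5]
midpoint -0.75: f = -0.125 < 0 → [-1, -0.75]
midpoint -0.875: f = 0.90625 > 0 → [-0.875, -0.75]

--+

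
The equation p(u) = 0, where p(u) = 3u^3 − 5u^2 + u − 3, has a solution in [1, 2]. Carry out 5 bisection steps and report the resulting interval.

midpoint 1.5: p = -2.625 < 0 → [1.5, 2]
midpoint 1.75: p = -0.484375 < 0 → [1.75, 2]
midpoint 1.875: p = 1.072266 > 0 → [1.75, 1.875]
midpoint 1.8125: p = 0.2498 > 0 → [1.75, 1.8125]
midpoint 1.78125: p = -0.1281 < 0 → [1.78125, 1.8125]

[1.78125, 1.8125]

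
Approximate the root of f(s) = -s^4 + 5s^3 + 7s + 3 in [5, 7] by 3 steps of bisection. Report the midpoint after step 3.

m = 6, f(m) = -171 (−); new bracket [5, 6]
m = 5.5, f(m) = -41.6875 (−); new bracket [5, 5.5]
m = 5.25, f(m) = 3.574219 (+); new bracket [5.25, 5.5]

5.25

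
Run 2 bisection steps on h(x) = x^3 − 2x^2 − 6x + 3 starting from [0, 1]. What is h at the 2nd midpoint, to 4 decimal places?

1.3906

midpoint 0.5: h = -0.375 < 0 → [0, 0.5]
midpoint 0.25: h = 1.390625 > 0 → [0.25, 0.5]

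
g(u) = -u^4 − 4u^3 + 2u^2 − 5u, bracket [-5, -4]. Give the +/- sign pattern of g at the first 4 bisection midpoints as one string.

u = -4.5 gives g = 17.4375, positive; keep [-5, -4.5]
u = -4.75 gives g = -11.503906, negative; keep [-4.75, -4.5]
u = -4.625 gives g = 4.073975, positive; keep [-4.75, -4.625]
u = -4.6875 gives g = -3.4275, negative; keep [-4.6875, -4.625]

+-+-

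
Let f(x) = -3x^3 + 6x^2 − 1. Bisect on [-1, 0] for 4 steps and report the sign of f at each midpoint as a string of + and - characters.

f(-0.5) = 0.875 > 0, so the root lies in [-0.5, 0]
f(-0.25) = -0.578125 < 0, so the root lies in [-0.5, -0.25]
f(-0.375) = 0.001953 > 0, so the root lies in [-0.375, -0.25]
f(-0.3125) = -0.3225 < 0, so the root lies in [-0.375, -0.3125]

+-+-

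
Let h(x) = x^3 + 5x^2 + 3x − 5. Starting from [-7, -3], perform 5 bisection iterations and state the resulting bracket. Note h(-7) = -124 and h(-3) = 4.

[-4, -3.875]

x = -5 gives h = -20, negative; keep [-5, -3]
x = -4 gives h = -1, negative; keep [-4, -3]
x = -3.5 gives h = 2.875, positive; keep [-4, -3.5]
x = -3.75 gives h = 1.3281, positive; keep [-4, -3.75]
x = -3.875 gives h = 0.2676, positive; keep [-4, -3.875]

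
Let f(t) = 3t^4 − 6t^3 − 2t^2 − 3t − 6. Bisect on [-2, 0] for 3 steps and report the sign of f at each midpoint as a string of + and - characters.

m = -1, f(m) = 4 (+); new bracket [-1, 0]
m = -0.5, f(m) = -4.0625 (−); new bracket [-1, -0.5]
m = -0.75, f(m) = -1.394531 (−); new bracket [-1, -0.75]

+--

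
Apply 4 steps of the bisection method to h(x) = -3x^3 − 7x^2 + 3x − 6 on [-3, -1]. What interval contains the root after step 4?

h(-2) = -16 < 0, so the root lies in [-3, -2]
h(-2.5) = -10.375 < 0, so the root lies in [-3, -2.5]
h(-2.75) = -4.796875 < 0, so the root lies in [-3, -2.75]
h(-2.875) = -1.1934 < 0, so the root lies in [-3, -2.875]

[-3, -2.875]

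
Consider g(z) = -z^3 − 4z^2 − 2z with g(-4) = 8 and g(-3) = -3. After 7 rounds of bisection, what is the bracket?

m = -3.5, g(m) = 0.875 (+); new bracket [-3.5, -3]
m = -3.25, g(m) = -1.421875 (−); new bracket [-3.5, -3.25]
m = -3.375, g(m) = -0.369141 (−); new bracket [-3.5, -3.375]
m = -3.4375, g(m) = 0.2283 (+); new bracket [-3.4375, -3.375]
m = -3.40625, g(m) = -0.0765 (−); new bracket [-3.4375, -3.40625]
m = -3.421875, g(m) = 0.0744 (+); new bracket [-3.421875, -3.40625]
m = -3.4140625, g(m) = -0.0015 (−); new bracket [-3.421875, -3.4140625]

[-3.421875, -3.4140625]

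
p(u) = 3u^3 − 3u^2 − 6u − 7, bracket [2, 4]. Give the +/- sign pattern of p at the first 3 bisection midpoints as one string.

midpoint 3: p = 29 > 0 → [2, 3]
midpoint 2.5: p = 6.125 > 0 → [2, 2.5]
midpoint 2.25: p = -1.515625 < 0 → [2.25, 2.5]

++-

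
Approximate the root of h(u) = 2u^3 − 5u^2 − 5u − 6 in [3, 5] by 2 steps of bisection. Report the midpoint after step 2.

3.5

u = 4 gives h = 22, positive; keep [3, 4]
u = 3.5 gives h = 1, positive; keep [3, 3.5]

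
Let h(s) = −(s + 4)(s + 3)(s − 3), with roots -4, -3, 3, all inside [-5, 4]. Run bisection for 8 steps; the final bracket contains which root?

3

h(-0.5) = 30.625 > 0, so the root lies in [-0.5, 4]
h(1.75) = 34.140625 > 0, so the root lies in [1.75, 4]
h(2.875) = 5.048828 > 0, so the root lies in [2.875, 4]
h(3.4375) = -20.947 < 0, so the root lies in [2.875, 3.4375]
h(3.15625) = -6.8837 < 0, so the root lies in [2.875, 3.15625]
h(3.015625) = -0.6594 < 0, so the root lies in [2.875, 3.015625]
h(2.9453125) = 2.2582 > 0, so the root lies in [2.9453125, 3.015625]
h(2.98046875) = 0.8154 > 0, so the root lies in [2.98046875, 3.015625]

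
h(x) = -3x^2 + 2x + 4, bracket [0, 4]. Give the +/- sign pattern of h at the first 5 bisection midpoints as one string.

-++--

m = 2, h(m) = -4 (−); new bracket [0, 2]
m = 1, h(m) = 3 (+); new bracket [1, 2]
m = 1.5, h(m) = 0.25 (+); new bracket [1.5, 2]
m = 1.75, h(m) = -1.6875 (−); new bracket [1.5, 1.75]
m = 1.625, h(m) = -0.6719 (−); new bracket [1.5, 1.625]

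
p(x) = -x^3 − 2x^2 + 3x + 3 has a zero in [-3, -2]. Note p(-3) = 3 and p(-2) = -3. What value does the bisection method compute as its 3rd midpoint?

m = -2.5, p(m) = -1.375 (−); new bracket [-3, -2.5]
m = -2.75, p(m) = 0.421875 (+); new bracket [-2.75, -2.5]
m = -2.625, p(m) = -0.568359 (−); new bracket [-2.75, -2.625]

-2.625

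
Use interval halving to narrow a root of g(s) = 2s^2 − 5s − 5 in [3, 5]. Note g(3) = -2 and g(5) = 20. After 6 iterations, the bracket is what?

[3.25, 3.28125]

m = 4, g(m) = 7 (+); new bracket [3, 4]
m = 3.5, g(m) = 2 (+); new bracket [3, 3.5]
m = 3.25, g(m) = -0.125 (−); new bracket [3.25, 3.5]
m = 3.375, g(m) = 0.9062 (+); new bracket [3.25, 3.375]
m = 3.3125, g(m) = 0.3828 (+); new bracket [3.25, 3.3125]
m = 3.28125, g(m) = 0.127 (+); new bracket [3.25, 3.28125]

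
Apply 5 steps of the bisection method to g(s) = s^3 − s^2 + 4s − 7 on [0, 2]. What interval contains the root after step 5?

[1.4375, 1.5]

s = 1 gives g = -3, negative; keep [1, 2]
s = 1.5 gives g = 0.125, positive; keep [1, 1.5]
s = 1.25 gives g = -1.609375, negative; keep [1.25, 1.5]
s = 1.375 gives g = -0.791, negative; keep [1.375, 1.5]
s = 1.4375 gives g = -0.3459, negative; keep [1.4375, 1.5]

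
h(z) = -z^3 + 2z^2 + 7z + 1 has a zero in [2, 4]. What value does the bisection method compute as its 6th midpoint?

h(3) = 13 > 0, so the root lies in [3, 4]
h(3.5) = 7.125 > 0, so the root lies in [3.5, 4]
h(3.75) = 2.640625 > 0, so the root lies in [3.75, 4]
h(3.875) = -0.0293 < 0, so the root lies in [3.75, 3.875]
h(3.8125) = 1.3425 > 0, so the root lies in [3.8125, 3.875]
h(3.84375) = 0.6659 > 0, so the root lies in [3.84375, 3.875]

3.84375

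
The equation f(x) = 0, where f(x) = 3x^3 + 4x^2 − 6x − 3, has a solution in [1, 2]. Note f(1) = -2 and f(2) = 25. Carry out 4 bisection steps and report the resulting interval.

x = 1.5 gives f = 7.125, positive; keep [1, 1.5]
x = 1.25 gives f = 1.609375, positive; keep [1, 1.25]
x = 1.125 gives f = -0.416016, negative; keep [1.125, 1.25]
x = 1.1875 gives f = 0.5393, positive; keep [1.125, 1.1875]

[1.125, 1.1875]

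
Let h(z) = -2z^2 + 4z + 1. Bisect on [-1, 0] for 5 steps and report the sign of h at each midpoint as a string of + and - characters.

--+++

m = -0.5, h(m) = -1.5 (−); new bracket [-0.5, 0]
m = -0.25, h(m) = -0.125 (−); new bracket [-0.25, 0]
m = -0.125, h(m) = 0.46875 (+); new bracket [-0.25, -0.125]
m = -0.1875, h(m) = 0.1797 (+); new bracket [-0.25, -0.1875]
m = -0.21875, h(m) = 0.0293 (+); new bracket [-0.25, -0.21875]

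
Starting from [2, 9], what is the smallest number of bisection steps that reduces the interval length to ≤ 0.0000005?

Width after n steps is 7/2^n. Need 2^n ≥ 7/0.0000005 = 14000000.
2^23 = 8388608 < 14000000 ≤ 2^24 = 16777216, so n = 24.

24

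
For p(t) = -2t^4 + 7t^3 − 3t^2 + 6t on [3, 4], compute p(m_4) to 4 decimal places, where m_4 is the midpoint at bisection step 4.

0.5871

p(3.5) = -15.75 < 0, so the root lies in [3, 3.5]
p(3.25) = 4.976562 > 0, so the root lies in [3.25, 3.5]
p(3.375) = -4.311035 < 0, so the root lies in [3.25, 3.375]
p(3.3125) = 0.5871 > 0, so the root lies in [3.3125, 3.375]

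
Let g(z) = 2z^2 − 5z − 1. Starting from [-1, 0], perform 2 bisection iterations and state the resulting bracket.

z = -0.5 gives g = 2, positive; keep [-0.5, 0]
z = -0.25 gives g = 0.375, positive; keep [-0.25, 0]

[-0.25, 0]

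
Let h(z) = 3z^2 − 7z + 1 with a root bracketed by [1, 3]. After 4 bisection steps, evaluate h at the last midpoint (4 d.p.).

h(2) = -1 < 0, so the root lies in [2, 3]
h(2.5) = 2.25 > 0, so the root lies in [2, 2.5]
h(2.25) = 0.4375 > 0, so the root lies in [2, 2.25]
h(2.125) = -0.3281 < 0, so the root lies in [2.125, 2.25]

-0.3281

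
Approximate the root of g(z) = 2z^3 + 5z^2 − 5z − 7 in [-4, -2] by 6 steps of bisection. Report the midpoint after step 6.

-2.96875

g(-3) = -1 < 0, so the root lies in [-3, -2]
g(-2.5) = 5.5 > 0, so the root lies in [-3, -2.5]
g(-2.75) = 2.96875 > 0, so the root lies in [-3, -2.75]
g(-2.875) = 1.1758 > 0, so the root lies in [-3, -2.875]
g(-2.9375) = 0.1372 > 0, so the root lies in [-3, -2.9375]
g(-2.96875) = -0.4189 < 0, so the root lies in [-2.96875, -2.9375]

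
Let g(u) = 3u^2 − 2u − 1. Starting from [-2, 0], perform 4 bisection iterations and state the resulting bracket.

[-0.375, -0.25]

midpoint -1: g = 4 > 0 → [-1, 0]
midpoint -0.5: g = 0.75 > 0 → [-0.5, 0]
midpoint -0.25: g = -0.3125 < 0 → [-0.5, -0.25]
midpoint -0.375: g = 0.1719 > 0 → [-0.375, -0.25]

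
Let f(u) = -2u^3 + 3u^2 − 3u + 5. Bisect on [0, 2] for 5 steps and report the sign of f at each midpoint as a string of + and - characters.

++--+

f(1) = 3 > 0, so the root lies in [1, 2]
f(1.5) = 0.5 > 0, so the root lies in [1.5, 2]
f(1.75) = -1.78125 < 0, so the root lies in [1.5, 1.75]
f(1.625) = -0.5352 < 0, so the root lies in [1.5, 1.625]
f(1.5625) = 0.0073 > 0, so the root lies in [1.5625, 1.625]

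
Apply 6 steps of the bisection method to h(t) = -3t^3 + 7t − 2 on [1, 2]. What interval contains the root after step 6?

[1.34375, 1.359375]

midpoint 1.5: h = -1.625 < 0 → [1, 1.5]
midpoint 1.25: h = 0.890625 > 0 → [1.25, 1.5]
midpoint 1.375: h = -0.173828 < 0 → [1.25, 1.375]
midpoint 1.3125: h = 0.4045 > 0 → [1.3125, 1.375]
midpoint 1.34375: h = 0.1272 > 0 → [1.34375, 1.375]
midpoint 1.359375: h = -0.0203 < 0 → [1.34375, 1.359375]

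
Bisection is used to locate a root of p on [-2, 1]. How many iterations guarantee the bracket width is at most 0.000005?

20

Width after n steps is 3/2^n. Need 2^n ≥ 3/0.000005 = 600000.
2^19 = 524288 < 600000 ≤ 2^20 = 1048576, so n = 20.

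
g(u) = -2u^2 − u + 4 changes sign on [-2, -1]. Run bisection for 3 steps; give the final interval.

[-1.75, -1.625]

g(-1.5) = 1 > 0, so the root lies in [-2, -1.5]
g(-1.75) = -0.375 < 0, so the root lies in [-1.75, -1.5]
g(-1.625) = 0.34375 > 0, so the root lies in [-1.75, -1.625]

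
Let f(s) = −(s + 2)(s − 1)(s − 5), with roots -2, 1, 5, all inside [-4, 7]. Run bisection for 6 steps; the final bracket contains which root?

m = 1.5, f(m) = 6.125 (+); new bracket [1.5, 7]
m = 4.25, f(m) = 15.234375 (+); new bracket [4.25, 7]
m = 5.625, f(m) = -22.041016 (−); new bracket [4.25, 5.625]
m = 4.9375, f(m) = 1.7073 (+); new bracket [4.9375, 5.625]
m = 5.28125, f(m) = -8.7674 (−); new bracket [4.9375, 5.28125]
m = 5.109375, f(m) = -3.1954 (−); new bracket [4.9375, 5.109375]

5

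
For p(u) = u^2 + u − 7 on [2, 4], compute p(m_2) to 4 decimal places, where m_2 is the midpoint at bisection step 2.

1.7500

p(3) = 5 > 0, so the root lies in [2, 3]
p(2.5) = 1.75 > 0, so the root lies in [2, 2.5]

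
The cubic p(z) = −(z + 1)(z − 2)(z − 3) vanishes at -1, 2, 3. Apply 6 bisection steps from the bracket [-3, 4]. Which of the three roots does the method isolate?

-1

midpoint 0.5: p = -5.625 < 0 → [-3, 0.5]
midpoint -1.25: p = 3.453125 > 0 → [-1.25, 0.5]
midpoint -0.375: p = -5.009766 < 0 → [-1.25, -0.375]
midpoint -0.8125: p = -2.0105 < 0 → [-1.25, -0.8125]
midpoint -1.03125: p = 0.3819 > 0 → [-1.03125, -0.8125]
midpoint -0.921875: p = -0.8953 < 0 → [-1.03125, -0.921875]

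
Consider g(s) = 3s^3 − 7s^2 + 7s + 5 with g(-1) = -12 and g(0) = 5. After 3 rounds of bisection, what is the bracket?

[-0.5, -0.375]

s = -0.5 gives g = -0.625, negative; keep [-0.5, 0]
s = -0.25 gives g = 2.765625, positive; keep [-0.5, -0.25]
s = -0.375 gives g = 1.232422, positive; keep [-0.5, -0.375]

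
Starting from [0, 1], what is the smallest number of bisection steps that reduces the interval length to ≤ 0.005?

Width after n steps is 1/2^n. Need 2^n ≥ 1/0.005 = 200.
2^7 = 128 < 200 ≤ 2^8 = 256, so n = 8.

8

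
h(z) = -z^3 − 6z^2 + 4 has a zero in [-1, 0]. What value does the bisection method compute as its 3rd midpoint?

-0.875

z = -0.5 gives h = 2.625, positive; keep [-1, -0.5]
z = -0.75 gives h = 1.046875, positive; keep [-1, -0.75]
z = -0.875 gives h = 0.076172, positive; keep [-1, -0.875]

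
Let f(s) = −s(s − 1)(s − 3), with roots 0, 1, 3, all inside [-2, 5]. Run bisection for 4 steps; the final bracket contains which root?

3

f(1.5) = 1.125 > 0, so the root lies in [1.5, 5]
f(3.25) = -1.828125 < 0, so the root lies in [1.5, 3.25]
f(2.375) = 2.041016 > 0, so the root lies in [2.375, 3.25]
f(2.8125) = 0.9558 > 0, so the root lies in [2.8125, 3.25]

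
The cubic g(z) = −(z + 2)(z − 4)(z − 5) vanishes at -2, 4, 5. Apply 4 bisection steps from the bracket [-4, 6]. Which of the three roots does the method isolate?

-2

z = 1 gives g = -36, negative; keep [-4, 1]
z = -1.5 gives g = -17.875, negative; keep [-4, -1.5]
z = -2.75 gives g = 39.234375, positive; keep [-2.75, -1.5]
z = -2.125 gives g = 5.4551, positive; keep [-2.125, -1.5]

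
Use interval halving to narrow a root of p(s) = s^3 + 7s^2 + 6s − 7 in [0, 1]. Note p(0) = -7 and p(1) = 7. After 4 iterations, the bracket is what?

[0.625, 0.6875]

m = 0.5, p(m) = -2.125 (−); new bracket [0.5, 1]
m = 0.75, p(m) = 1.859375 (+); new bracket [0.5, 0.75]
m = 0.625, p(m) = -0.271484 (−); new bracket [0.625, 0.75]
m = 0.6875, p(m) = 0.7585 (+); new bracket [0.625, 0.6875]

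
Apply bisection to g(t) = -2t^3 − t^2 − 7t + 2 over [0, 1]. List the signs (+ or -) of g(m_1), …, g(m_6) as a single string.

midpoint 0.5: g = -2 < 0 → [0, 0.5]
midpoint 0.25: g = 0.15625 > 0 → [0.25, 0.5]
midpoint 0.375: g = -0.871094 < 0 → [0.25, 0.375]
midpoint 0.3125: g = -0.3462 < 0 → [0.25, 0.3125]
midpoint 0.28125: g = -0.0923 < 0 → [0.25, 0.28125]
midpoint 0.265625: g = 0.0326 > 0 → [0.265625, 0.28125]

-+---+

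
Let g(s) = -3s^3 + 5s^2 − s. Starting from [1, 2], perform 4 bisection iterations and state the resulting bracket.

[1.375, 1.4375]

m = 1.5, g(m) = -0.375 (−); new bracket [1, 1.5]
m = 1.25, g(m) = 0.703125 (+); new bracket [1.25, 1.5]
m = 1.375, g(m) = 0.279297 (+); new bracket [1.375, 1.5]
m = 1.4375, g(m) = -0.0168 (−); new bracket [1.375, 1.4375]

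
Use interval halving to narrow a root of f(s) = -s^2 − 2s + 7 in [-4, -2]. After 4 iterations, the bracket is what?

[-3.875, -3.75]

s = -3 gives f = 4, positive; keep [-4, -3]
s = -3.5 gives f = 1.75, positive; keep [-4, -3.5]
s = -3.75 gives f = 0.4375, positive; keep [-4, -3.75]
s = -3.875 gives f = -0.2656, negative; keep [-3.875, -3.75]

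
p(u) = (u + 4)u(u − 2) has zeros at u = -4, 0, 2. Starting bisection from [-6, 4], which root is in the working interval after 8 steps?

p(-1) = 9 > 0, so the root lies in [-6, -1]
p(-3.5) = 9.625 > 0, so the root lies in [-6, -3.5]
p(-4.75) = -24.046875 < 0, so the root lies in [-4.75, -3.5]
p(-4.125) = -3.1582 < 0, so the root lies in [-4.125, -3.5]
p(-3.8125) = 4.155 > 0, so the root lies in [-4.125, -3.8125]
p(-3.96875) = 0.7403 > 0, so the root lies in [-4.125, -3.96875]
p(-4.046875) = -1.1471 < 0, so the root lies in [-4.046875, -3.96875]
p(-4.0078125) = -0.1881 < 0, so the root lies in [-4.0078125, -3.96875]

-4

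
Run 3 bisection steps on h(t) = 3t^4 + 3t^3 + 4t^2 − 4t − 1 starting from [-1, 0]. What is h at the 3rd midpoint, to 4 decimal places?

-0.4426

t = -0.5 gives h = 1.8125, positive; keep [-0.5, 0]
t = -0.25 gives h = 0.214844, positive; keep [-0.25, 0]
t = -0.125 gives h = -0.442627, negative; keep [-0.25, -0.125]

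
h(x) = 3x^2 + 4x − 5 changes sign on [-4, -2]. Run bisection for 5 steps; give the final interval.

[-2.125, -2.0625]

h(-3) = 10 > 0, so the root lies in [-3, -2]
h(-2.5) = 3.75 > 0, so the root lies in [-2.5, -2]
h(-2.25) = 1.1875 > 0, so the root lies in [-2.25, -2]
h(-2.125) = 0.0469 > 0, so the root lies in [-2.125, -2]
h(-2.0625) = -0.4883 < 0, so the root lies in [-2.125, -2.0625]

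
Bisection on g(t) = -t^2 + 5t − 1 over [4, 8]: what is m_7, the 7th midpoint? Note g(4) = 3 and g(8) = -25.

t = 6 gives g = -7, negative; keep [4, 6]
t = 5 gives g = -1, negative; keep [4, 5]
t = 4.5 gives g = 1.25, positive; keep [4.5, 5]
t = 4.75 gives g = 0.1875, positive; keep [4.75, 5]
t = 4.875 gives g = -0.3906, negative; keep [4.75, 4.875]
t = 4.8125 gives g = -0.0977, negative; keep [4.75, 4.8125]
t = 4.78125 gives g = 0.0459, positive; keep [4.78125, 4.8125]

4.78125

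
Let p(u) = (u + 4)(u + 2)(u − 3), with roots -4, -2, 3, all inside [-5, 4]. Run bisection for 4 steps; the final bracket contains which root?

midpoint -0.5: p = -18.375 < 0 → [-0.5, 4]
midpoint 1.75: p = -26.953125 < 0 → [1.75, 4]
midpoint 2.875: p = -4.189453 < 0 → [2.875, 4]
midpoint 3.4375: p = 17.6931 > 0 → [2.875, 3.4375]

3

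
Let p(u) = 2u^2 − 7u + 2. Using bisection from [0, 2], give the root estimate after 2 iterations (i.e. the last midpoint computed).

p(1) = -3 < 0, so the root lies in [0, 1]
p(0.5) = -1 < 0, so the root lies in [0, 0.5]

0.5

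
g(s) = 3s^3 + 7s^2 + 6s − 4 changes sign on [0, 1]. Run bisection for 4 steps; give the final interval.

[0.375, 0.4375]

m = 0.5, g(m) = 1.125 (+); new bracket [0, 0.5]
m = 0.25, g(m) = -2.015625 (−); new bracket [0.25, 0.5]
m = 0.375, g(m) = -0.607422 (−); new bracket [0.375, 0.5]
m = 0.4375, g(m) = 0.2161 (+); new bracket [0.375, 0.4375]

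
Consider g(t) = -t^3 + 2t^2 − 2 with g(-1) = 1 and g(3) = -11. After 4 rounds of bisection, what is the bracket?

midpoint 1: g = -1 < 0 → [-1, 1]
midpoint 0: g = -2 < 0 → [-1, 0]
midpoint -0.5: g = -1.375 < 0 → [-1, -0.5]
midpoint -0.75: g = -0.4531 < 0 → [-1, -0.75]

[-1, -0.75]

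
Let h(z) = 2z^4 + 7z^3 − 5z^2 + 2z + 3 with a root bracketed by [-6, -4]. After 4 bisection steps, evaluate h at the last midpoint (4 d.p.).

z = -5 gives h = 243, positive; keep [-5, -4]
z = -4.5 gives h = 75, positive; keep [-4.5, -4]
z = -4.25 gives h = 19.335938, positive; keep [-4.25, -4]
z = -4.125 gives h = -2.5913, negative; keep [-4.25, -4.125]

-2.5913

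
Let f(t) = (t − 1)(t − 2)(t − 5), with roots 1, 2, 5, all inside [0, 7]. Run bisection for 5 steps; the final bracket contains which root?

5

m = 3.5, f(m) = -5.625 (−); new bracket [3.5, 7]
m = 5.25, f(m) = 3.453125 (+); new bracket [3.5, 5.25]
m = 4.375, f(m) = -5.009766 (−); new bracket [4.375, 5.25]
m = 4.8125, f(m) = -2.0105 (−); new bracket [4.8125, 5.25]
m = 5.03125, f(m) = 0.3819 (+); new bracket [4.8125, 5.03125]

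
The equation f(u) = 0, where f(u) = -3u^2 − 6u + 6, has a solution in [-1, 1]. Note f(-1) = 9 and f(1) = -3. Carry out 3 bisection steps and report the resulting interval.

[0.5, 0.75]

u = 0 gives f = 6, positive; keep [0, 1]
u = 0.5 gives f = 2.25, positive; keep [0.5, 1]
u = 0.75 gives f = -0.1875, negative; keep [0.5, 0.75]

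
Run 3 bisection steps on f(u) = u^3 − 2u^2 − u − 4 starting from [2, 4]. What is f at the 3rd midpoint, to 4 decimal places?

u = 3 gives f = 2, positive; keep [2, 3]
u = 2.5 gives f = -3.375, negative; keep [2.5, 3]
u = 2.75 gives f = -1.078125, negative; keep [2.75, 3]

-1.0781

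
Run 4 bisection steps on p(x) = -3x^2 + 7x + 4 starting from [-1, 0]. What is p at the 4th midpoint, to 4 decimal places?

midpoint -0.5: p = -0.25 < 0 → [-0.5, 0]
midpoint -0.25: p = 2.0625 > 0 → [-0.5, -0.25]
midpoint -0.375: p = 0.953125 > 0 → [-0.5, -0.375]
midpoint -0.4375: p = 0.3633 > 0 → [-0.5, -0.4375]

0.3633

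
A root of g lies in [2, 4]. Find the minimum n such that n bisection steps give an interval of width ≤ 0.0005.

Width after n steps is 2/2^n. Need 2^n ≥ 2/0.0005 = 4000.
2^11 = 2048 < 4000 ≤ 2^12 = 4096, so n = 12.

12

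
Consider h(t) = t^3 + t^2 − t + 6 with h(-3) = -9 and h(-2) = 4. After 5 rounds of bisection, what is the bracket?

[-2.4375, -2.40625]

midpoint -2.5: h = -0.875 < 0 → [-2.5, -2]
midpoint -2.25: h = 1.921875 > 0 → [-2.5, -2.25]
midpoint -2.375: h = 0.619141 > 0 → [-2.5, -2.375]
midpoint -2.4375: h = -0.1033 < 0 → [-2.4375, -2.375]
midpoint -2.40625: h = 0.264 > 0 → [-2.4375, -2.40625]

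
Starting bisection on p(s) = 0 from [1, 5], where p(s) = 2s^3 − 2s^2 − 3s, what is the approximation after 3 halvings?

m = 3, p(m) = 27 (+); new bracket [1, 3]
m = 2, p(m) = 2 (+); new bracket [1, 2]
m = 1.5, p(m) = -2.25 (−); new bracket [1.5, 2]

1.5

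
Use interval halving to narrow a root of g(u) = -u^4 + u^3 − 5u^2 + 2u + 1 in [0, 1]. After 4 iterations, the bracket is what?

u = 0.5 gives g = 0.8125, positive; keep [0.5, 1]
u = 0.75 gives g = -0.207031, negative; keep [0.5, 0.75]
u = 0.625 gives g = 0.388428, positive; keep [0.625, 0.75]
u = 0.6875 gives g = 0.1133, positive; keep [0.6875, 0.75]

[0.6875, 0.75]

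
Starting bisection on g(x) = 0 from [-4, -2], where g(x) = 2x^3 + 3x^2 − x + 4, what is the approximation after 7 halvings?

-2.171875

x = -3 gives g = -20, negative; keep [-3, -2]
x = -2.5 gives g = -6, negative; keep [-2.5, -2]
x = -2.25 gives g = -1.34375, negative; keep [-2.25, -2]
x = -2.125 gives g = 0.4805, positive; keep [-2.25, -2.125]
x = -2.1875 gives g = -0.3921, negative; keep [-2.1875, -2.125]
x = -2.15625 gives g = 0.0539, positive; keep [-2.1875, -2.15625]
x = -2.171875 gives g = -0.1666, negative; keep [-2.171875, -2.15625]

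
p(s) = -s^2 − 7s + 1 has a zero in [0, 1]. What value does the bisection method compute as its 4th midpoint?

0.1875

midpoint 0.5: p = -2.75 < 0 → [0, 0.5]
midpoint 0.25: p = -0.8125 < 0 → [0, 0.25]
midpoint 0.125: p = 0.109375 > 0 → [0.125, 0.25]
midpoint 0.1875: p = -0.3477 < 0 → [0.125, 0.1875]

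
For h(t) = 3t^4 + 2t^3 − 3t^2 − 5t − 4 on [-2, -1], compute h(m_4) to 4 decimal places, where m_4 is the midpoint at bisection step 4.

0.3235

t = -1.5 gives h = 5.1875, positive; keep [-1.5, -1]
t = -1.25 gives h = 0.980469, positive; keep [-1.25, -1]
t = -1.125 gives h = -0.214111, negative; keep [-1.25, -1.125]
t = -1.1875 gives h = 0.3235, positive; keep [-1.1875, -1.125]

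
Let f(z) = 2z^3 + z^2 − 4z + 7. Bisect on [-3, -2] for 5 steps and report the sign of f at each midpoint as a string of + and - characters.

--+-+

m = -2.5, f(m) = -8 (−); new bracket [-2.5, -2]
m = -2.25, f(m) = -1.71875 (−); new bracket [-2.25, -2]
m = -2.125, f(m) = 0.824219 (+); new bracket [-2.25, -2.125]
m = -2.1875, f(m) = -0.3999 (−); new bracket [-2.1875, -2.125]
m = -2.15625, f(m) = 0.2238 (+); new bracket [-2.1875, -2.15625]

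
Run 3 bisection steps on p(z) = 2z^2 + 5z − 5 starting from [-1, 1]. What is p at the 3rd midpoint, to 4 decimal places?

-0.1250

z = 0 gives p = -5, negative; keep [0, 1]
z = 0.5 gives p = -2, negative; keep [0.5, 1]
z = 0.75 gives p = -0.125, negative; keep [0.75, 1]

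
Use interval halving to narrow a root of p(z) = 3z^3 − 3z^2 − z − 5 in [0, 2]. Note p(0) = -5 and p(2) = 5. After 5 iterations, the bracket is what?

m = 1, p(m) = -6 (−); new bracket [1, 2]
m = 1.5, p(m) = -3.125 (−); new bracket [1.5, 2]
m = 1.75, p(m) = 0.140625 (+); new bracket [1.5, 1.75]
m = 1.625, p(m) = -1.6738 (−); new bracket [1.625, 1.75]
m = 1.6875, p(m) = -0.8142 (−); new bracket [1.6875, 1.75]

[1.6875, 1.75]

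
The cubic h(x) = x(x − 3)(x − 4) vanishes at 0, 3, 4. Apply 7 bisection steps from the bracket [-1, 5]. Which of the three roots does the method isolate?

x = 2 gives h = 4, positive; keep [-1, 2]
x = 0.5 gives h = 4.375, positive; keep [-1, 0.5]
x = -0.25 gives h = -3.453125, negative; keep [-0.25, 0.5]
x = 0.125 gives h = 1.3926, positive; keep [-0.25, 0.125]
x = -0.0625 gives h = -0.7776, negative; keep [-0.0625, 0.125]
x = 0.03125 gives h = 0.3682, positive; keep [-0.0625, 0.03125]
x = -0.015625 gives h = -0.1892, negative; keep [-0.015625, 0.03125]

0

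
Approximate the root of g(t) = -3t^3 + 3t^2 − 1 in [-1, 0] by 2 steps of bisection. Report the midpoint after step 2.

midpoint -0.5: g = 0.125 > 0 → [-0.5, 0]
midpoint -0.25: g = -0.765625 < 0 → [-0.5, -0.25]

-0.25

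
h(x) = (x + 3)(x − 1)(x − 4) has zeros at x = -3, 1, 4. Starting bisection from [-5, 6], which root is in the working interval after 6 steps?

-3

x = 0.5 gives h = 6.125, positive; keep [-5, 0.5]
x = -2.25 gives h = 15.234375, positive; keep [-5, -2.25]
x = -3.625 gives h = -22.041016, negative; keep [-3.625, -2.25]
x = -2.9375 gives h = 1.7073, positive; keep [-3.625, -2.9375]
x = -3.28125 gives h = -8.7674, negative; keep [-3.28125, -2.9375]
x = -3.109375 gives h = -3.1954, negative; keep [-3.109375, -2.9375]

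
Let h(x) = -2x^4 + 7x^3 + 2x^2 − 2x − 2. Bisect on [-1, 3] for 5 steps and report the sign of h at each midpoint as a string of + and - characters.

+---+

midpoint 1: h = 3 > 0 → [-1, 1]
midpoint 0: h = -2 < 0 → [0, 1]
midpoint 0.5: h = -1.75 < 0 → [0.5, 1]
midpoint 0.75: h = -0.0547 < 0 → [0.75, 1]
midpoint 0.875: h = 1.2983 > 0 → [0.75, 0.875]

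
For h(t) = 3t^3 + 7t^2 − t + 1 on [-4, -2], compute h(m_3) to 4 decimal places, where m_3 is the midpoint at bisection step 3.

t = -3 gives h = -14, negative; keep [-3, -2]
t = -2.5 gives h = 0.375, positive; keep [-3, -2.5]
t = -2.75 gives h = -5.703125, negative; keep [-2.75, -2.5]

-5.7031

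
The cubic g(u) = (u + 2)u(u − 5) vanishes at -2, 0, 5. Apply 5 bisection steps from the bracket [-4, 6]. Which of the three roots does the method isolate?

5

midpoint 1: g = -12 < 0 → [1, 6]
midpoint 3.5: g = -28.875 < 0 → [3.5, 6]
midpoint 4.75: g = -8.015625 < 0 → [4.75, 6]
midpoint 5.375: g = 14.8652 > 0 → [4.75, 5.375]
midpoint 5.0625: g = 2.2346 > 0 → [4.75, 5.0625]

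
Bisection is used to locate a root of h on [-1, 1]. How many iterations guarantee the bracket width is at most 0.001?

11

Width after n steps is 2/2^n. Need 2^n ≥ 2/0.001 = 2000.
2^10 = 1024 < 2000 ≤ 2^11 = 2048, so n = 11.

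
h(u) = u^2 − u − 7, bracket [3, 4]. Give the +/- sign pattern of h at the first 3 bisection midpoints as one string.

h(3.5) = 1.75 > 0, so the root lies in [3, 3.5]
h(3.25) = 0.3125 > 0, so the root lies in [3, 3.25]
h(3.125) = -0.359375 < 0, so the root lies in [3.125, 3.25]

++-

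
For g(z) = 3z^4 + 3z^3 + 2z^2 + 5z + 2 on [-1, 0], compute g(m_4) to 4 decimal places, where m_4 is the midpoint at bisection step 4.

0.0540

m = -0.5, g(m) = -0.1875 (−); new bracket [-0.5, 0]
m = -0.25, g(m) = 0.839844 (+); new bracket [-0.5, -0.25]
m = -0.375, g(m) = 0.307373 (+); new bracket [-0.5, -0.375]
m = -0.4375, g(m) = 0.054 (+); new bracket [-0.5, -0.4375]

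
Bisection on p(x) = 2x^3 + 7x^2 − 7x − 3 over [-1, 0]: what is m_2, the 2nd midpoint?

-0.25

midpoint -0.5: p = 2 > 0 → [-0.5, 0]
midpoint -0.25: p = -0.84375 < 0 → [-0.5, -0.25]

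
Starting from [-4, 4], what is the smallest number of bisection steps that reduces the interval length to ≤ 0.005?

11

Width after n steps is 8/2^n. Need 2^n ≥ 8/0.005 = 1600.
2^10 = 1024 < 1600 ≤ 2^11 = 2048, so n = 11.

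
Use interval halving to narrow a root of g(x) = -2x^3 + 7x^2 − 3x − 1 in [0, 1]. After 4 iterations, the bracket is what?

g(0.5) = -1 < 0, so the root lies in [0.5, 1]
g(0.75) = -0.15625 < 0, so the root lies in [0.75, 1]
g(0.875) = 0.394531 > 0, so the root lies in [0.75, 0.875]
g(0.8125) = 0.1108 > 0, so the root lies in [0.75, 0.8125]

[0.75, 0.8125]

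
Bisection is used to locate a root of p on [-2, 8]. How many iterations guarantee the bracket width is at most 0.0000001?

Width after n steps is 10/2^n. Need 2^n ≥ 10/0.0000001 = 100000000.
2^26 = 67108864 < 100000000 ≤ 2^27 = 134217728, so n = 27.

27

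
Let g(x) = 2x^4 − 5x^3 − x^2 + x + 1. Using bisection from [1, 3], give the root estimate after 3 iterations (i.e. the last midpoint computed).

2.75

midpoint 2: g = -9 < 0 → [2, 3]
midpoint 2.5: g = -2.75 < 0 → [2.5, 3]
midpoint 2.75: g = 6.585938 > 0 → [2.5, 2.75]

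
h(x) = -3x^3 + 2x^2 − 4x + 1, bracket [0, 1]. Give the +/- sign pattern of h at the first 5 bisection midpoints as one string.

-+---

midpoint 0.5: h = -0.875 < 0 → [0, 0.5]
midpoint 0.25: h = 0.078125 > 0 → [0.25, 0.5]
midpoint 0.375: h = -0.376953 < 0 → [0.25, 0.375]
midpoint 0.3125: h = -0.1462 < 0 → [0.25, 0.3125]
midpoint 0.28125: h = -0.0335 < 0 → [0.25, 0.28125]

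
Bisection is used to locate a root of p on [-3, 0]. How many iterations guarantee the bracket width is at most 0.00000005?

26

Width after n steps is 3/2^n. Need 2^n ≥ 3/0.00000005 = 60000000.
2^25 = 33554432 < 60000000 ≤ 2^26 = 67108864, so n = 26.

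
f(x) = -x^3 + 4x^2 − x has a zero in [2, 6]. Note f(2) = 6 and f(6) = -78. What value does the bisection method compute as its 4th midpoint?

m = 4, f(m) = -4 (−); new bracket [2, 4]
m = 3, f(m) = 6 (+); new bracket [3, 4]
m = 3.5, f(m) = 2.625 (+); new bracket [3.5, 4]
m = 3.75, f(m) = -0.2344 (−); new bracket [3.5, 3.75]

3.75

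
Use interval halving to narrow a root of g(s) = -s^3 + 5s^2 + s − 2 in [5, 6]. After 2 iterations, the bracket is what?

s = 5.5 gives g = -11.625, negative; keep [5, 5.5]
s = 5.25 gives g = -3.640625, negative; keep [5, 5.25]

[5, 5.25]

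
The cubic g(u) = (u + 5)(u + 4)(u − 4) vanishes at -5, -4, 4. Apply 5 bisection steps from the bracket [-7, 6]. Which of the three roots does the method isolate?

g(-0.5) = -70.875 < 0, so the root lies in [-0.5, 6]
g(2.75) = -65.390625 < 0, so the root lies in [2.75, 6]
g(4.375) = 29.443359 > 0, so the root lies in [2.75, 4.375]
g(3.5625) = -28.3298 < 0, so the root lies in [3.5625, 4.375]
g(3.96875) = -2.2334 < 0, so the root lies in [3.96875, 4.375]

4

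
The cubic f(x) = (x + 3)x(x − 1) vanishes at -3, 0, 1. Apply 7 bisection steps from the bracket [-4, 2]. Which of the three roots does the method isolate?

midpoint -1: f = 4 > 0 → [-4, -1]
midpoint -2.5: f = 4.375 > 0 → [-4, -2.5]
midpoint -3.25: f = -3.453125 < 0 → [-3.25, -2.5]
midpoint -2.875: f = 1.3926 > 0 → [-3.25, -2.875]
midpoint -3.0625: f = -0.7776 < 0 → [-3.0625, -2.875]
midpoint -2.96875: f = 0.3682 > 0 → [-3.0625, -2.96875]
midpoint -3.015625: f = -0.1892 < 0 → [-3.015625, -2.96875]

-3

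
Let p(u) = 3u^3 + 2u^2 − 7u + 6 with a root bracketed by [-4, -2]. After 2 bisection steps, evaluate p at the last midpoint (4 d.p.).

m = -3, p(m) = -36 (−); new bracket [-3, -2]
m = -2.5, p(m) = -10.875 (−); new bracket [-2.5, -2]

-10.8750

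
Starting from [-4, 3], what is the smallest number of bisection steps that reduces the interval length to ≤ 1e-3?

13

Width after n steps is 7/2^n. Need 2^n ≥ 7/1e-3 = 7000.
2^12 = 4096 < 7000 ≤ 2^13 = 8192, so n = 13.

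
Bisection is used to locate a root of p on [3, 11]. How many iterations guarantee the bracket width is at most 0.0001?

17

Width after n steps is 8/2^n. Need 2^n ≥ 8/0.0001 = 80000.
2^16 = 65536 < 80000 ≤ 2^17 = 131072, so n = 17.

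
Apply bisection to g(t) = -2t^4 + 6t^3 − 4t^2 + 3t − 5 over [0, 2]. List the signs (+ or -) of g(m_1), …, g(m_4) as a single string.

-+-+

midpoint 1: g = -2 < 0 → [1, 2]
midpoint 1.5: g = 0.625 > 0 → [1, 1.5]
midpoint 1.25: g = -0.664062 < 0 → [1.25, 1.5]
midpoint 1.375: g = 0.0112 > 0 → [1.25, 1.375]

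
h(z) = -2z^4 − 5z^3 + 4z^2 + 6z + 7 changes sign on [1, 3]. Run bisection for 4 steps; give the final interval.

[1.375, 1.5]

midpoint 2: h = -37 < 0 → [1, 2]
midpoint 1.5: h = -2 < 0 → [1, 1.5]
midpoint 1.25: h = 6.101562 > 0 → [1.25, 1.5]
midpoint 1.375: h = 2.6655 > 0 → [1.375, 1.5]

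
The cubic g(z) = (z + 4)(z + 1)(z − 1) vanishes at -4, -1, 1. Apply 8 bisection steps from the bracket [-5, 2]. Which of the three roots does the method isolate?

m = -1.5, g(m) = 3.125 (+); new bracket [-5, -1.5]
m = -3.25, g(m) = 7.171875 (+); new bracket [-5, -3.25]
m = -4.125, g(m) = -2.001953 (−); new bracket [-4.125, -3.25]
m = -3.6875, g(m) = 3.9368 (+); new bracket [-4.125, -3.6875]
m = -3.90625, g(m) = 1.3368 (+); new bracket [-4.125, -3.90625]
m = -4.015625, g(m) = -0.2363 (−); new bracket [-4.015625, -3.90625]
m = -3.9609375, g(m) = 0.5738 (+); new bracket [-4.015625, -3.9609375]
m = -3.98828125, g(m) = 0.1747 (+); new bracket [-4.015625, -3.98828125]

-4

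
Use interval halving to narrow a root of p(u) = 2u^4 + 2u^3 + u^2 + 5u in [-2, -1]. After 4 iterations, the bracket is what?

p(-1.5) = -1.875 < 0, so the root lies in [-2, -1.5]
p(-1.75) = 2.351562 > 0, so the root lies in [-1.75, -1.5]
p(-1.625) = -0.120605 < 0, so the root lies in [-1.75, -1.625]
p(-1.6875) = 1.0176 > 0, so the root lies in [-1.6875, -1.625]

[-1.6875, -1.625]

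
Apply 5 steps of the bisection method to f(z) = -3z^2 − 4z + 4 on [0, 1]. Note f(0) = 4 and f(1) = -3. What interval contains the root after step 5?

z = 0.5 gives f = 1.25, positive; keep [0.5, 1]
z = 0.75 gives f = -0.6875, negative; keep [0.5, 0.75]
z = 0.625 gives f = 0.328125, positive; keep [0.625, 0.75]
z = 0.6875 gives f = -0.168, negative; keep [0.625, 0.6875]
z = 0.65625 gives f = 0.083, positive; keep [0.65625, 0.6875]

[0.65625, 0.6875]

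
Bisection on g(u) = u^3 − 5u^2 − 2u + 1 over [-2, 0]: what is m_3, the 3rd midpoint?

g(-1) = -3 < 0, so the root lies in [-1, 0]
g(-0.5) = 0.625 > 0, so the root lies in [-1, -0.5]
g(-0.75) = -0.734375 < 0, so the root lies in [-0.75, -0.5]

-0.75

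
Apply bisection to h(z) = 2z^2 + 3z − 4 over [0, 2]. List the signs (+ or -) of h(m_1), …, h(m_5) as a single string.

+--+-

h(1) = 1 > 0, so the root lies in [0, 1]
h(0.5) = -2 < 0, so the root lies in [0.5, 1]
h(0.75) = -0.625 < 0, so the root lies in [0.75, 1]
h(0.875) = 0.1562 > 0, so the root lies in [0.75, 0.875]
h(0.8125) = -0.2422 < 0, so the root lies in [0.8125, 0.875]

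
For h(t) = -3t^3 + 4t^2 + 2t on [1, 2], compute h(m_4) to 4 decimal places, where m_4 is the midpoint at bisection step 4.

0.3494

t = 1.5 gives h = 1.875, positive; keep [1.5, 2]
t = 1.75 gives h = -0.328125, negative; keep [1.5, 1.75]
t = 1.625 gives h = 0.939453, positive; keep [1.625, 1.75]
t = 1.6875 gives h = 0.3494, positive; keep [1.6875, 1.75]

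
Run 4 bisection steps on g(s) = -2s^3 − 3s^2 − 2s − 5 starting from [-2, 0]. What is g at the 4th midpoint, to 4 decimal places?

-1.0898

g(-1) = -4 < 0, so the root lies in [-2, -1]
g(-1.5) = -2 < 0, so the root lies in [-2, -1.5]
g(-1.75) = 0.03125 > 0, so the root lies in [-1.75, -1.5]
g(-1.625) = -1.0898 < 0, so the root lies in [-1.75, -1.625]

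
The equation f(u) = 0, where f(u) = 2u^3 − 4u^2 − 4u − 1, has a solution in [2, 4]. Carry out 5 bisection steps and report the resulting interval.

midpoint 3: f = 5 > 0 → [2, 3]
midpoint 2.5: f = -4.75 < 0 → [2.5, 3]
midpoint 2.75: f = -0.65625 < 0 → [2.75, 3]
midpoint 2.875: f = 1.9648 > 0 → [2.75, 2.875]
midpoint 2.8125: f = 0.604 > 0 → [2.75, 2.8125]

[2.75, 2.8125]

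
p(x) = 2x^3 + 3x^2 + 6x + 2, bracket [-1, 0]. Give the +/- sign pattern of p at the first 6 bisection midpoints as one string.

-++---

m = -0.5, p(m) = -0.5 (−); new bracket [-0.5, 0]
m = -0.25, p(m) = 0.65625 (+); new bracket [-0.5, -0.25]
m = -0.375, p(m) = 0.066406 (+); new bracket [-0.5, -0.375]
m = -0.4375, p(m) = -0.2183 (−); new bracket [-0.4375, -0.375]
m = -0.40625, p(m) = -0.0765 (−); new bracket [-0.40625, -0.375]
m = -0.390625, p(m) = -0.0052 (−); new bracket [-0.390625, -0.375]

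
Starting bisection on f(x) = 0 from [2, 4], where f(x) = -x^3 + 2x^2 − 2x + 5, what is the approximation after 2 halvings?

m = 3, f(m) = -10 (−); new bracket [2, 3]
m = 2.5, f(m) = -3.125 (−); new bracket [2, 2.5]

2.5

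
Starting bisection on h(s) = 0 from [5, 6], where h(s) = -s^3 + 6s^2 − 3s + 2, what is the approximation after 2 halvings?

h(5.5) = 0.625 > 0, so the root lies in [5.5, 6]
h(5.75) = -6.984375 < 0, so the root lies in [5.5, 5.75]

5.75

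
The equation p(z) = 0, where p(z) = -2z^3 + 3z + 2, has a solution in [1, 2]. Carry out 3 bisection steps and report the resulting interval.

[1.375, 1.5]

m = 1.5, p(m) = -0.25 (−); new bracket [1, 1.5]
m = 1.25, p(m) = 1.84375 (+); new bracket [1.25, 1.5]
m = 1.375, p(m) = 0.925781 (+); new bracket [1.375, 1.5]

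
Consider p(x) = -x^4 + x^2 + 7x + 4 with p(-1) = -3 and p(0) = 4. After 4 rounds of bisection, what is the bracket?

[-0.625, -0.5625]

x = -0.5 gives p = 0.6875, positive; keep [-1, -0.5]
x = -0.75 gives p = -1.003906, negative; keep [-0.75, -0.5]
x = -0.625 gives p = -0.136963, negative; keep [-0.625, -0.5]
x = -0.5625 gives p = 0.2788, positive; keep [-0.625, -0.5625]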